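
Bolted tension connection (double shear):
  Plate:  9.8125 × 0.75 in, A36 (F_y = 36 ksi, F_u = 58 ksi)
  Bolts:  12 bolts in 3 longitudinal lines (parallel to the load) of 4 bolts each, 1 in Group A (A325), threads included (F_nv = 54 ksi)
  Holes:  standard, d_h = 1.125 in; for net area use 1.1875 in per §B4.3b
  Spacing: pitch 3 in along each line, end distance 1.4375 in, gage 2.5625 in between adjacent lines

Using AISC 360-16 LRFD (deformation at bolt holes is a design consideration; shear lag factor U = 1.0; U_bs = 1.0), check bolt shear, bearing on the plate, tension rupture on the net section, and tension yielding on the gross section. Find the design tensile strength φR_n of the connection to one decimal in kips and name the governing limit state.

Bolt shear: A_b = π(1)²/4 = 0.7854 in². φR_n = 0.75 × 54 × 0.7854 × 12 × 2 = 763.4 kips.
Bearing (0.75 in plate, F_u = 58 ksi): end bolts L_c = 1.4375 − 1.125/2 = 0.875, R_n = min(1.2×0.875×0.75×58, 2.4×1×0.75×58) = 45.675 kips/bolt; interior L_c = 3 − 1.125 = 1.875, R_n = 97.875 kips/bolt. φR_n = 0.75 × (3×45.675 + 9×97.875) = 763.4 kips.
Tension rupture (net): A_n = (9.8125 − 3×1.1875)×0.75 = 4.6875 in² (U = 1.0, A_e = A_n). φR_n = 0.75 × 58 × 4.6875 = 203.9 kips.
Tension yield (gross): A_g = 9.8125×0.75 = 7.3594 in². φR_n = 0.90 × 36 × 7.3594 = 238.4 kips.
Governing: min(763.4, 763.4, 203.9, 238.4) = 203.9 kips → net-section rupture.

203.9 kips (net-section rupture governs)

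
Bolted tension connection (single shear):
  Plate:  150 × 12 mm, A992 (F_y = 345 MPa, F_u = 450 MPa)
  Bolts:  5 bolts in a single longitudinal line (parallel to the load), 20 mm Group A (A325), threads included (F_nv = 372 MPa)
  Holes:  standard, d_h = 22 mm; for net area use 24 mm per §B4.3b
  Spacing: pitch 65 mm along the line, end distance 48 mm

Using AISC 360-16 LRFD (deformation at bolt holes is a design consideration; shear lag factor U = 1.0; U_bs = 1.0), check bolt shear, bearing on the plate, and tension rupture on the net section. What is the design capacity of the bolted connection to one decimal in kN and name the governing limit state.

438.3 kN (bolt shear governs)

Bolt shear: A_b = π(20)²/4 = 314.16 mm². φR_n = 0.75 × 372 × 314.16 × 5 × 1 = 438.3 kN.
Bearing (12 mm plate, F_u = 450 MPa): end bolts L_c = 48 − 22/2 = 37, R_n = min(1.2×37×12×450, 2.4×20×12×450) = 239.76 kN/bolt; interior L_c = 65 − 22 = 43, R_n = 259.2 kN/bolt. φR_n = 0.75 × (1×239.76 + 4×259.2) = 957.4 kN.
Tension rupture (net): A_n = (150 − 1×24)×12 = 1512 mm² (U = 1.0, A_e = A_n). φR_n = 0.75 × 450 × 1512 = 510.3 kN.
Governing: min(438.3, 957.4, 510.3) = 438.3 kN → bolt shear.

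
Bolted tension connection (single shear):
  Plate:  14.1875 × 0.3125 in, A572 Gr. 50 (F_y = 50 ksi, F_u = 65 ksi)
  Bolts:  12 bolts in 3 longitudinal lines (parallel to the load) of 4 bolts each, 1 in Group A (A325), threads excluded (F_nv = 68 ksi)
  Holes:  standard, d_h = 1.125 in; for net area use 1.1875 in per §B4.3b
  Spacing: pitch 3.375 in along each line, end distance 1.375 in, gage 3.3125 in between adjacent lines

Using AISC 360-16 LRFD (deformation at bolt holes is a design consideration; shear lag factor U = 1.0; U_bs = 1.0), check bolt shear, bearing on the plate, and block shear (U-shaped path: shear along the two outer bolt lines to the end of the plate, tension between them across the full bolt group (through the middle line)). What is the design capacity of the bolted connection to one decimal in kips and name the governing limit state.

199.0 kips (block shear governs)

Bolt shear: A_b = π(1)²/4 = 0.7854 in². φR_n = 0.75 × 68 × 0.7854 × 12 × 1 = 480.7 kips.
Bearing (0.3125 in plate, F_u = 65 ksi): end bolts L_c = 1.375 − 1.125/2 = 0.8125, R_n = min(1.2×0.8125×0.3125×65, 2.4×1×0.3125×65) = 19.805 kips/bolt; interior L_c = 3.375 − 1.125 = 2.25, R_n = 48.75 kips/bolt. φR_n = 0.75 × (3×19.805 + 9×48.75) = 373.6 kips.
Block shear: shear path 2×[1.375+3×3.375] = 2×11.5 in, A_gv = 7.1875, A_nv = 2×(11.5 − 3.5×1.1875)×0.3125 = 4.5898 in²; tension across gage: (6.625 − 2×1.1875)×0.3125 = 1.3281 in². R_n = min(0.6×65×4.5898, 0.6×50×7.1875) + 1.0×65×1.3281 = min(179, 215.63) + 86.327 = 265.33 kips. φR_n = 0.75 × 265.33 = 199.0 kips.
Governing: min(480.7, 373.6, 199.0) = 199.0 kips → block shear.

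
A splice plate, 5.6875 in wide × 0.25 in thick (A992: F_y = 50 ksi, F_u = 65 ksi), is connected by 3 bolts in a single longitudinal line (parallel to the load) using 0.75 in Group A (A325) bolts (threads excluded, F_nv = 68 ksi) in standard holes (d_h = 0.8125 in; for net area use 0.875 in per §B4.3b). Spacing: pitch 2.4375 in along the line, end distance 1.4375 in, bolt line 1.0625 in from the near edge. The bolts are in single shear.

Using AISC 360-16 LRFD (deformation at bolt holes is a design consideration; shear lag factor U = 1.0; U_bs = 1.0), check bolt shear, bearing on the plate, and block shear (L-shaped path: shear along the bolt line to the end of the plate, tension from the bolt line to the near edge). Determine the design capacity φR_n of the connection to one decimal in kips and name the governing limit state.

Bolt shear: A_b = π(0.75)²/4 = 0.44179 in². φR_n = 0.75 × 68 × 0.44179 × 3 × 1 = 67.6 kips.
Bearing (0.25 in plate, F_u = 65 ksi): end bolts L_c = 1.4375 − 0.8125/2 = 1.03125, R_n = min(1.2×1.03125×0.25×65, 2.4×0.75×0.25×65) = 20.109 kips/bolt; interior L_c = 2.4375 − 0.8125 = 1.625, R_n = 29.25 kips/bolt. φR_n = 0.75 × (1×20.109 + 2×29.25) = 59.0 kips.
Block shear: shear path 1×[1.4375+2×2.4375] = 1×6.3125 in, A_gv = 1.5781, A_nv = 1×(6.3125 − 2.5×0.875)×0.25 = 1.0313 in²; tension to near edge: (1.0625 − 0.5×0.875)×0.25 = 0.15625 in². R_n = min(0.6×65×1.0313, 0.6×50×1.5781) + 1.0×65×0.15625 = min(40.221, 47.343) + 10.156 = 50.377 kips. φR_n = 0.75 × 50.377 = 37.8 kips.
Governing: min(67.6, 59.0, 37.8) = 37.8 kips → block shear.

37.8 kips (block shear governs)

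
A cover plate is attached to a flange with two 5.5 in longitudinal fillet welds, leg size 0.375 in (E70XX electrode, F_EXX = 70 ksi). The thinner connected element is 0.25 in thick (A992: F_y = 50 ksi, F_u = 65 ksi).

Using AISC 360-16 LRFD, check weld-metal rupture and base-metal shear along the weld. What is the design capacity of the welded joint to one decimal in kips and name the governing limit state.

80.4 kips (base-metal shear governs)

Weld metal: throat = 0.707×0.375 = 0.26513 in, L = 2×5.5 = 11 in. φR_n = 0.75 × 0.6 × 70 × 0.26513 × 11 = 91.9 kips.
Base metal shear (0.25 in plate): yield φR_n = 1.0×0.6×50×0.25×11 = 82.5 kips; rupture φR_n = 0.75×0.6×65×0.25×11 = 80.4 kips; take 80.4 kips (rupture).
Governing: min(91.9, 80.4) = 80.4 kips → base-metal shear.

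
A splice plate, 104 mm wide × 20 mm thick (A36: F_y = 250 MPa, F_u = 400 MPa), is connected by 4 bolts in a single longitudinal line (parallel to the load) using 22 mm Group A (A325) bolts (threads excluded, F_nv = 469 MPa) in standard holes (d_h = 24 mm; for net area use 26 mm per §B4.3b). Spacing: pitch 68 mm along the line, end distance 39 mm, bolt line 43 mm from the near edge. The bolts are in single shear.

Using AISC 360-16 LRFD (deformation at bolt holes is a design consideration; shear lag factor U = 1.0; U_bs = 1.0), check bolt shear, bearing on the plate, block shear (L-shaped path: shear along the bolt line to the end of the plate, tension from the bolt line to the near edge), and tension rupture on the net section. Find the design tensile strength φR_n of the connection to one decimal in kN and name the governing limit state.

468.0 kN (net-section rupture governs)

Bolt shear: A_b = π(22)²/4 = 380.13 mm². φR_n = 0.75 × 469 × 380.13 × 4 × 1 = 534.8 kN.
Bearing (20 mm plate, F_u = 400 MPa): end bolts L_c = 39 − 24/2 = 27, R_n = min(1.2×27×20×400, 2.4×22×20×400) = 259.2 kN/bolt; interior L_c = 68 − 24 = 44, R_n = 422.4 kN/bolt. φR_n = 0.75 × (1×259.2 + 3×422.4) = 1144.8 kN.
Block shear: shear path 1×[39+3×68] = 1×243 mm, A_gv = 4860, A_nv = 1×(243 − 3.5×26)×20 = 3040 mm²; tension to near edge: (43 − 0.5×26)×20 = 600 mm². R_n = min(0.6×400×3040, 0.6×250×4860) + 1.0×400×600 = min(729.6, 729) + 240 = 969 kN. φR_n = 0.75 × 969 = 726.8 kN.
Tension rupture (net): A_n = (104 − 1×26)×20 = 1560 mm² (U = 1.0, A_e = A_n). φR_n = 0.75 × 400 × 1560 = 468.0 kN.
Governing: min(534.8, 1144.8, 726.8, 468.0) = 468.0 kN → net-section rupture.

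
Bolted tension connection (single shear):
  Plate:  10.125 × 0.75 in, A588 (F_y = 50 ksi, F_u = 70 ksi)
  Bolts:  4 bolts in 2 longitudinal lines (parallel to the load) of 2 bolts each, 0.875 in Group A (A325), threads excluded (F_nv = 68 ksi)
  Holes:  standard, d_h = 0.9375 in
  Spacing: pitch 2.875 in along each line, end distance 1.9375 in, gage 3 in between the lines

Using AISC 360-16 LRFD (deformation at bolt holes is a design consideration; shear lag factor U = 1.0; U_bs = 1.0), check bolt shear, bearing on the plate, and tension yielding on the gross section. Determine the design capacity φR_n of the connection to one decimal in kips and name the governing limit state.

Bolt shear: A_b = π(0.875)²/4 = 0.60132 in². φR_n = 0.75 × 68 × 0.60132 × 4 × 1 = 122.7 kips.
Bearing (0.75 in plate, F_u = 70 ksi): end bolts L_c = 1.9375 − 0.9375/2 = 1.46875, R_n = min(1.2×1.46875×0.75×70, 2.4×0.875×0.75×70) = 92.531 kips/bolt; interior L_c = 2.875 − 0.9375 = 1.9375, R_n = 110.25 kips/bolt. φR_n = 0.75 × (2×92.531 + 2×110.25) = 304.2 kips.
Tension yield (gross): A_g = 10.125×0.75 = 7.5938 in². φR_n = 0.90 × 50 × 7.5938 = 341.7 kips.
Governing: min(122.7, 304.2, 341.7) = 122.7 kips → bolt shear.

122.7 kips (bolt shear governs)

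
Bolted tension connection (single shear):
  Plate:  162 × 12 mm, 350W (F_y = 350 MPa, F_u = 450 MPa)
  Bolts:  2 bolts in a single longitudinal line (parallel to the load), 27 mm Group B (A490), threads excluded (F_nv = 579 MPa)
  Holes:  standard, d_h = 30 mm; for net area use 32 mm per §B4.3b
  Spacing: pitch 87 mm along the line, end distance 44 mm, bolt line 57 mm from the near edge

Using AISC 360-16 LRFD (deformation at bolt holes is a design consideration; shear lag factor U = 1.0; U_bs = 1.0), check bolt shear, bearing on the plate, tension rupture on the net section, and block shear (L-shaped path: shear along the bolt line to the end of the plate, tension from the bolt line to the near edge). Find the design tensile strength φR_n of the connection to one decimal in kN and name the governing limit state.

Bolt shear: A_b = π(27)²/4 = 572.56 mm². φR_n = 0.75 × 579 × 572.56 × 2 × 1 = 497.3 kN.
Bearing (12 mm plate, F_u = 450 MPa): end bolts L_c = 44 − 30/2 = 29, R_n = min(1.2×29×12×450, 2.4×27×12×450) = 187.92 kN/bolt; interior L_c = 87 − 30 = 57, R_n = 349.92 kN/bolt. φR_n = 0.75 × (1×187.92 + 1×349.92) = 403.4 kN.
Tension rupture (net): A_n = (162 − 1×32)×12 = 1560 mm² (U = 1.0, A_e = A_n). φR_n = 0.75 × 450 × 1560 = 526.5 kN.
Block shear: shear path 1×[44+1×87] = 1×131 mm, A_gv = 1572, A_nv = 1×(131 − 1.5×32)×12 = 996 mm²; tension to near edge: (57 − 0.5×32)×12 = 492 mm². R_n = min(0.6×450×996, 0.6×350×1572) + 1.0×450×492 = min(268.92, 330.12) + 221.4 = 490.32 kN. φR_n = 0.75 × 490.32 = 367.7 kN.
Governing: min(497.3, 403.4, 526.5, 367.7) = 367.7 kN → block shear.

367.7 kN (block shear governs)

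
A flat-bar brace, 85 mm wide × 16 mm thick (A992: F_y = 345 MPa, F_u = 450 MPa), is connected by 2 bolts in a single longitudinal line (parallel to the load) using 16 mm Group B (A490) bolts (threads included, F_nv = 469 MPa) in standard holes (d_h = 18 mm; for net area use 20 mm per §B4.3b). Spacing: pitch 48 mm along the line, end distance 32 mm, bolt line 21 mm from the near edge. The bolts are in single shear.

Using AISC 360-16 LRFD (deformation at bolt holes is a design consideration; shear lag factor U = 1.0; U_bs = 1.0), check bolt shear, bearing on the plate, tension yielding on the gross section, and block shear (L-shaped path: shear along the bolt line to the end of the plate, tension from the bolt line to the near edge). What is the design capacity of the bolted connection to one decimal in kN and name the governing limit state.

Bolt shear: A_b = π(16)²/4 = 201.06 mm². φR_n = 0.75 × 469 × 201.06 × 2 × 1 = 141.4 kN.
Bearing (16 mm plate, F_u = 450 MPa): end bolts L_c = 32 − 18/2 = 23, R_n = min(1.2×23×16×450, 2.4×16×16×450) = 198.72 kN/bolt; interior L_c = 48 − 18 = 30, R_n = 259.2 kN/bolt. φR_n = 0.75 × (1×198.72 + 1×259.2) = 343.4 kN.
Tension yield (gross): A_g = 85×16 = 1360 mm². φR_n = 0.90 × 345 × 1360 = 422.3 kN.
Block shear: shear path 1×[32+1×48] = 1×80 mm, A_gv = 1280, A_nv = 1×(80 − 1.5×20)×16 = 800 mm²; tension to near edge: (21 − 0.5×20)×16 = 176 mm². R_n = min(0.6×450×800, 0.6×345×1280) + 1.0×450×176 = min(216, 264.96) + 79.2 = 295.2 kN. φR_n = 0.75 × 295.2 = 221.4 kN.
Governing: min(141.4, 343.4, 422.3, 221.4) = 141.4 kN → bolt shear.

141.4 kN (bolt shear governs)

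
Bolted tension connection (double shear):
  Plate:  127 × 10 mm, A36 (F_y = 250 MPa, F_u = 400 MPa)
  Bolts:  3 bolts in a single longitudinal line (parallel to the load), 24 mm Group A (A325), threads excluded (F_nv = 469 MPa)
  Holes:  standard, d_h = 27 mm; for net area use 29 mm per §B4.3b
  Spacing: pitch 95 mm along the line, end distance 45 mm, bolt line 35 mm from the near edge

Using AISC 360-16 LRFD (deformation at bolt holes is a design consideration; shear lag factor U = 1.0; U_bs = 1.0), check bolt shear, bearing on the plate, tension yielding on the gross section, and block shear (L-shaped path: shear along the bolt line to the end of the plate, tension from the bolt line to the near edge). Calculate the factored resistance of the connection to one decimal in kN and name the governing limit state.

285.8 kN (gross-section yield governs)

Bolt shear: A_b = π(24)²/4 = 452.39 mm². φR_n = 0.75 × 469 × 452.39 × 3 × 2 = 954.8 kN.
Bearing (10 mm plate, F_u = 400 MPa): end bolts L_c = 45 − 27/2 = 31.5, R_n = min(1.2×31.5×10×400, 2.4×24×10×400) = 151.2 kN/bolt; interior L_c = 95 − 27 = 68, R_n = 230.4 kN/bolt. φR_n = 0.75 × (1×151.2 + 2×230.4) = 459.0 kN.
Tension yield (gross): A_g = 127×10 = 1270 mm². φR_n = 0.90 × 250 × 1270 = 285.8 kN.
Block shear: shear path 1×[45+2×95] = 1×235 mm, A_gv = 2350, A_nv = 1×(235 − 2.5×29)×10 = 1625 mm²; tension to near edge: (35 − 0.5×29)×10 = 205 mm². R_n = min(0.6×400×1625, 0.6×250×2350) + 1.0×400×205 = min(390, 352.5) + 82 = 434.5 kN. φR_n = 0.75 × 434.5 = 325.9 kN.
Governing: min(954.8, 459.0, 285.8, 325.9) = 285.8 kN → gross-section yield.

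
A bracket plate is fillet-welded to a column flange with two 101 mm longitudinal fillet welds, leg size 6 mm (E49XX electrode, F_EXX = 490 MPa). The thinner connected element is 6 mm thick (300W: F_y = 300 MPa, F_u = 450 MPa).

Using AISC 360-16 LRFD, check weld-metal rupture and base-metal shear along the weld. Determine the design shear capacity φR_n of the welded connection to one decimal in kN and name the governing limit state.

188.9 kN (weld metal governs)

Weld metal: throat = 0.707×6 = 4.242 mm, L = 2×101 = 202 mm. φR_n = 0.75 × 0.6 × 490 × 4.242 × 202 = 188.9 kN.
Base metal shear (6 mm plate): yield φR_n = 1.0×0.6×300×6×202 = 218.2 kN; rupture φR_n = 0.75×0.6×450×6×202 = 245.4 kN; take 218.2 kN (yield).
Governing: min(188.9, 218.2) = 188.9 kN → weld metal.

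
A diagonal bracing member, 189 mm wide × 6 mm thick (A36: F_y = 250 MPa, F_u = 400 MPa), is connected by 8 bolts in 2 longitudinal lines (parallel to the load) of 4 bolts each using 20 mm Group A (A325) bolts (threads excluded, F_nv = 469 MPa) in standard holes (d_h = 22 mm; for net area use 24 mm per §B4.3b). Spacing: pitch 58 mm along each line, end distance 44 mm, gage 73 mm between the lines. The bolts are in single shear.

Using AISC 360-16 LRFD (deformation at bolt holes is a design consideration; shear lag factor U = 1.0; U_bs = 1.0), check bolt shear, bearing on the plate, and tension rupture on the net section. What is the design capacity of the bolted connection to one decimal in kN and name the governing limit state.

Bolt shear: A_b = π(20)²/4 = 314.16 mm². φR_n = 0.75 × 469 × 314.16 × 8 × 1 = 884.0 kN.
Bearing (6 mm plate, F_u = 400 MPa): end bolts L_c = 44 − 22/2 = 33, R_n = min(1.2×33×6×400, 2.4×20×6×400) = 95.04 kN/bolt; interior L_c = 58 − 22 = 36, R_n = 103.68 kN/bolt. φR_n = 0.75 × (2×95.04 + 6×103.68) = 609.1 kN.
Tension rupture (net): A_n = (189 − 2×24)×6 = 846 mm² (U = 1.0, A_e = A_n). φR_n = 0.75 × 400 × 846 = 253.8 kN.
Governing: min(884.0, 609.1, 253.8) = 253.8 kN → net-section rupture.

253.8 kN (net-section rupture governs)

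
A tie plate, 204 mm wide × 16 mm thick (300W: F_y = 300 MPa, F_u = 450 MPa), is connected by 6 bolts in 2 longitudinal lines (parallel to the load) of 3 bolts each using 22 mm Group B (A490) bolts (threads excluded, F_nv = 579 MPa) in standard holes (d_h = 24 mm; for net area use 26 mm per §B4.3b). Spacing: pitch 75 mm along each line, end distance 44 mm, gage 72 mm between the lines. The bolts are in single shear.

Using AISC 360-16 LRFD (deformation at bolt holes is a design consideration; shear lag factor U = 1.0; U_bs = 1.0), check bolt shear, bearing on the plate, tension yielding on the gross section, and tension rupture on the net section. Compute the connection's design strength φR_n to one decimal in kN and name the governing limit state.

Bolt shear: A_b = π(22)²/4 = 380.13 mm². φR_n = 0.75 × 579 × 380.13 × 6 × 1 = 990.4 kN.
Bearing (16 mm plate, F_u = 450 MPa): end bolts L_c = 44 − 24/2 = 32, R_n = min(1.2×32×16×450, 2.4×22×16×450) = 276.48 kN/bolt; interior L_c = 75 − 24 = 51, R_n = 380.16 kN/bolt. φR_n = 0.75 × (2×276.48 + 4×380.16) = 1555.2 kN.
Tension yield (gross): A_g = 204×16 = 3264 mm². φR_n = 0.90 × 300 × 3264 = 881.3 kN.
Tension rupture (net): A_n = (204 − 2×26)×16 = 2432 mm² (U = 1.0, A_e = A_n). φR_n = 0.75 × 450 × 2432 = 820.8 kN.
Governing: min(990.4, 1555.2, 881.3, 820.8) = 820.8 kN → net-section rupture.

820.8 kN (net-section rupture governs)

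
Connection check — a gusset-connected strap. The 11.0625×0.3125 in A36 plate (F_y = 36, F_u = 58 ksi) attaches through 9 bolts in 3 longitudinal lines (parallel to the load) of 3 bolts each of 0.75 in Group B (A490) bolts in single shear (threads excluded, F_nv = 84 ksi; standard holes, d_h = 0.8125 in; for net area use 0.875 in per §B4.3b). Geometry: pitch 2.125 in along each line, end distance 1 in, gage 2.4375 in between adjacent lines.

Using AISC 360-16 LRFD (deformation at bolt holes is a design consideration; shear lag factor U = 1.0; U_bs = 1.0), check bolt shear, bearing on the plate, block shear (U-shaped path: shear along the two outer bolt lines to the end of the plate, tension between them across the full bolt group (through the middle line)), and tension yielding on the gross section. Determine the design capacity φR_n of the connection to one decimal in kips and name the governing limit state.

Bolt shear: A_b = π(0.75)²/4 = 0.44179 in². φR_n = 0.75 × 84 × 0.44179 × 9 × 1 = 250.5 kips.
Bearing (0.3125 in plate, F_u = 58 ksi): end bolts L_c = 1 − 0.8125/2 = 0.59375, R_n = min(1.2×0.59375×0.3125×58, 2.4×0.75×0.3125×58) = 12.914 kips/bolt; interior L_c = 2.125 − 0.8125 = 1.3125, R_n = 28.547 kips/bolt. φR_n = 0.75 × (3×12.914 + 6×28.547) = 157.5 kips.
Block shear: shear path 2×[1+2×2.125] = 2×5.25 in, A_gv = 3.2813, A_nv = 2×(5.25 − 2.5×0.875)×0.3125 = 1.9141 in²; tension across gage: (4.875 − 2×0.875)×0.3125 = 0.97656 in². R_n = min(0.6×58×1.9141, 0.6×36×3.2813) + 1.0×58×0.97656 = min(66.611, 70.876) + 56.64 = 123.25 kips. φR_n = 0.75 × 123.25 = 92.4 kips.
Tension yield (gross): A_g = 11.0625×0.3125 = 3.457 in². φR_n = 0.90 × 36 × 3.457 = 112.0 kips.
Governing: min(250.5, 157.5, 92.4, 112.0) = 92.4 kips → block shear.

92.4 kips (block shear governs)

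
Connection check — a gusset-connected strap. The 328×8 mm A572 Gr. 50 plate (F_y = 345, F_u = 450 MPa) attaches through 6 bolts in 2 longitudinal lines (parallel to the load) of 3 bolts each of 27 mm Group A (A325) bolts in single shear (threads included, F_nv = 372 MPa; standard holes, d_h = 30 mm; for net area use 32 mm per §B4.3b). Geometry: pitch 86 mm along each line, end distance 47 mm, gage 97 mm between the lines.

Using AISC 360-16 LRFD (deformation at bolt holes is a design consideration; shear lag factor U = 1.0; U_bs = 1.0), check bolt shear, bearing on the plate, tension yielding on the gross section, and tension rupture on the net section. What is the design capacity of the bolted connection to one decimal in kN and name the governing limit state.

Bolt shear: A_b = π(27)²/4 = 572.56 mm². φR_n = 0.75 × 372 × 572.56 × 6 × 1 = 958.5 kN.
Bearing (8 mm plate, F_u = 450 MPa): end bolts L_c = 47 − 30/2 = 32, R_n = min(1.2×32×8×450, 2.4×27×8×450) = 138.24 kN/bolt; interior L_c = 86 − 30 = 56, R_n = 233.28 kN/bolt. φR_n = 0.75 × (2×138.24 + 4×233.28) = 907.2 kN.
Tension yield (gross): A_g = 328×8 = 2624 mm². φR_n = 0.90 × 345 × 2624 = 814.8 kN.
Tension rupture (net): A_n = (328 − 2×32)×8 = 2112 mm² (U = 1.0, A_e = A_n). φR_n = 0.75 × 450 × 2112 = 712.8 kN.
Governing: min(958.5, 907.2, 814.8, 712.8) = 712.8 kN → net-section rupture.

712.8 kN (net-section rupture governs)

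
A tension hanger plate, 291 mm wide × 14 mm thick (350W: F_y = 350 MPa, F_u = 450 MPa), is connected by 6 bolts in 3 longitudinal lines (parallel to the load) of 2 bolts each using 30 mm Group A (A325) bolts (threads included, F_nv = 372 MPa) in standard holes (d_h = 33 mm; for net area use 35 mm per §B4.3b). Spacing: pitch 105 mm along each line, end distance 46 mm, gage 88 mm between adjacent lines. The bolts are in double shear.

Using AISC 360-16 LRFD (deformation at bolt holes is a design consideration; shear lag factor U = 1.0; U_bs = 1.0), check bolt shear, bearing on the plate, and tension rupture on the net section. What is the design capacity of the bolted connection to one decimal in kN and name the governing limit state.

878.9 kN (net-section rupture governs)

Bolt shear: A_b = π(30)²/4 = 706.86 mm². φR_n = 0.75 × 372 × 706.86 × 6 × 2 = 2366.6 kN.
Bearing (14 mm plate, F_u = 450 MPa): end bolts L_c = 46 − 33/2 = 29.5, R_n = min(1.2×29.5×14×450, 2.4×30×14×450) = 223.02 kN/bolt; interior L_c = 105 − 33 = 72, R_n = 453.6 kN/bolt. φR_n = 0.75 × (3×223.02 + 3×453.6) = 1522.4 kN.
Tension rupture (net): A_n = (291 − 3×35)×14 = 2604 mm² (U = 1.0, A_e = A_n). φR_n = 0.75 × 450 × 2604 = 878.9 kN.
Governing: min(2366.6, 1522.4, 878.9) = 878.9 kN → net-section rupture.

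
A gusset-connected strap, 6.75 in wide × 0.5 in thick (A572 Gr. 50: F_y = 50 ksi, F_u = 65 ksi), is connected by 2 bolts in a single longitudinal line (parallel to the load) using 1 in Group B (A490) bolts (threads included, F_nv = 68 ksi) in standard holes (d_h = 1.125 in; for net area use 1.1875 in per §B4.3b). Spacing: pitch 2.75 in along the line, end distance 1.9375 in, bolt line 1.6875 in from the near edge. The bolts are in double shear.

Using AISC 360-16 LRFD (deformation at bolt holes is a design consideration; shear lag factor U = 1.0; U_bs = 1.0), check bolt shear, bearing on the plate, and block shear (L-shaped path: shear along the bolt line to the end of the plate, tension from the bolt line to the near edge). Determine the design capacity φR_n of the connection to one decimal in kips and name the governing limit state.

69.2 kips (block shear governs)

Bolt shear: A_b = π(1)²/4 = 0.7854 in². φR_n = 0.75 × 68 × 0.7854 × 2 × 2 = 160.2 kips.
Bearing (0.5 in plate, F_u = 65 ksi): end bolts L_c = 1.9375 − 1.125/2 = 1.375, R_n = min(1.2×1.375×0.5×65, 2.4×1×0.5×65) = 53.625 kips/bolt; interior L_c = 2.75 − 1.125 = 1.625, R_n = 63.375 kips/bolt. φR_n = 0.75 × (1×53.625 + 1×63.375) = 87.8 kips.
Block shear: shear path 1×[1.9375+1×2.75] = 1×4.6875 in, A_gv = 2.3438, A_nv = 1×(4.6875 − 1.5×1.1875)×0.5 = 1.4531 in²; tension to near edge: (1.6875 − 0.5×1.1875)×0.5 = 0.54688 in². R_n = min(0.6×65×1.4531, 0.6×50×2.3438) + 1.0×65×0.54688 = min(56.671, 70.314) + 35.547 = 92.218 kips. φR_n = 0.75 × 92.218 = 69.2 kips.
Governing: min(160.2, 87.8, 69.2) = 69.2 kips → block shear.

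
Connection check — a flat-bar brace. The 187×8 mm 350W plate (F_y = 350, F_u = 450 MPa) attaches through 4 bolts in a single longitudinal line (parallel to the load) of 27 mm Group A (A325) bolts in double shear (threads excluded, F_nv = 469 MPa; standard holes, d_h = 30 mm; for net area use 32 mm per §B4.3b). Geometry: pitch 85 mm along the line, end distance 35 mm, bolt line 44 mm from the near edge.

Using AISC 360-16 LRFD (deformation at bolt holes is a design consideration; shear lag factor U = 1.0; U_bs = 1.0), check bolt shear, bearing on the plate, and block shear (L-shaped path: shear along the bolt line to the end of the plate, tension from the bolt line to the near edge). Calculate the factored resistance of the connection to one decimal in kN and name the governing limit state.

Bolt shear: A_b = π(27)²/4 = 572.56 mm². φR_n = 0.75 × 469 × 572.56 × 4 × 2 = 1611.2 kN.
Bearing (8 mm plate, F_u = 450 MPa): end bolts L_c = 35 − 30/2 = 20, R_n = min(1.2×20×8×450, 2.4×27×8×450) = 86.4 kN/bolt; interior L_c = 85 − 30 = 55, R_n = 233.28 kN/bolt. φR_n = 0.75 × (1×86.4 + 3×233.28) = 589.7 kN.
Block shear: shear path 1×[35+3×85] = 1×290 mm, A_gv = 2320, A_nv = 1×(290 − 3.5×32)×8 = 1424 mm²; tension to near edge: (44 − 0.5×32)×8 = 224 mm². R_n = min(0.6×450×1424, 0.6×350×2320) + 1.0×450×224 = min(384.48, 487.2) + 100.8 = 485.28 kN. φR_n = 0.75 × 485.28 = 364.0 kN.
Governing: min(1611.2, 589.7, 364.0) = 364.0 kN → block shear.

364.0 kN (block shear governs)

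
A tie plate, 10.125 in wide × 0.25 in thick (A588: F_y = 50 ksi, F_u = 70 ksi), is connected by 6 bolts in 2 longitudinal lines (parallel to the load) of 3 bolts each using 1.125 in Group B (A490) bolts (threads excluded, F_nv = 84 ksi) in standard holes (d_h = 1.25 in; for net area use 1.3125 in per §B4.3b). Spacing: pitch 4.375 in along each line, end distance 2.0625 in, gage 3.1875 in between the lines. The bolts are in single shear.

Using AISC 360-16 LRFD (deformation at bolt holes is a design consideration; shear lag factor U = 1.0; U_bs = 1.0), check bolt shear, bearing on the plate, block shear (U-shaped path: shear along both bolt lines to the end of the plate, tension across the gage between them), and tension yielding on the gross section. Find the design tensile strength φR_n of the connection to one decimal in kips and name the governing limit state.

113.9 kips (gross-section yield governs)

Bolt shear: A_b = π(1.125)²/4 = 0.99402 in². φR_n = 0.75 × 84 × 0.99402 × 6 × 1 = 375.7 kips.
Bearing (0.25 in plate, F_u = 70 ksi): end bolts L_c = 2.0625 − 1.25/2 = 1.4375, R_n = min(1.2×1.4375×0.25×70, 2.4×1.125×0.25×70) = 30.188 kips/bolt; interior L_c = 4.375 − 1.25 = 3.125, R_n = 47.25 kips/bolt. φR_n = 0.75 × (2×30.188 + 4×47.25) = 187.0 kips.
Block shear: shear path 2×[2.0625+2×4.375] = 2×10.8125 in, A_gv = 5.4063, A_nv = 2×(10.8125 − 2.5×1.3125)×0.25 = 3.7656 in²; tension across gage: (3.1875 − 1×1.3125)×0.25 = 0.46875 in². R_n = min(0.6×70×3.7656, 0.6×50×5.4063) + 1.0×70×0.46875 = min(158.16, 162.19) + 32.813 = 190.97 kips. φR_n = 0.75 × 190.97 = 143.2 kips.
Tension yield (gross): A_g = 10.125×0.25 = 2.5313 in². φR_n = 0.90 × 50 × 2.5313 = 113.9 kips.
Governing: min(375.7, 187.0, 143.2, 113.9) = 113.9 kips → gross-section yield.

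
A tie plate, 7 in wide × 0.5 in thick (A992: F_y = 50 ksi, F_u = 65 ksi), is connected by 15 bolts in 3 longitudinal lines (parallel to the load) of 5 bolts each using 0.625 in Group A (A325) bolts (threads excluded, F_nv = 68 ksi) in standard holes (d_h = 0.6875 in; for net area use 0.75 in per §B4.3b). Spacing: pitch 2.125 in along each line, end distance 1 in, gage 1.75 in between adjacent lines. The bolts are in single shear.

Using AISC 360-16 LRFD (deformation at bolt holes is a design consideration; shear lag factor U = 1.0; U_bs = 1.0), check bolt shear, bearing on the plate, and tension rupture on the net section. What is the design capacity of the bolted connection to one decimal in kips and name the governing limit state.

115.8 kips (net-section rupture governs)

Bolt shear: A_b = π(0.625)²/4 = 0.3068 in². φR_n = 0.75 × 68 × 0.3068 × 15 × 1 = 234.7 kips.
Bearing (0.5 in plate, F_u = 65 ksi): end bolts L_c = 1 − 0.6875/2 = 0.65625, R_n = min(1.2×0.65625×0.5×65, 2.4×0.625×0.5×65) = 25.594 kips/bolt; interior L_c = 2.125 − 0.6875 = 1.4375, R_n = 48.75 kips/bolt. φR_n = 0.75 × (3×25.594 + 12×48.75) = 496.3 kips.
Tension rupture (net): A_n = (7 − 3×0.75)×0.5 = 2.375 in² (U = 1.0, A_e = A_n). φR_n = 0.75 × 65 × 2.375 = 115.8 kips.
Governing: min(234.7, 496.3, 115.8) = 115.8 kips → net-section rupture.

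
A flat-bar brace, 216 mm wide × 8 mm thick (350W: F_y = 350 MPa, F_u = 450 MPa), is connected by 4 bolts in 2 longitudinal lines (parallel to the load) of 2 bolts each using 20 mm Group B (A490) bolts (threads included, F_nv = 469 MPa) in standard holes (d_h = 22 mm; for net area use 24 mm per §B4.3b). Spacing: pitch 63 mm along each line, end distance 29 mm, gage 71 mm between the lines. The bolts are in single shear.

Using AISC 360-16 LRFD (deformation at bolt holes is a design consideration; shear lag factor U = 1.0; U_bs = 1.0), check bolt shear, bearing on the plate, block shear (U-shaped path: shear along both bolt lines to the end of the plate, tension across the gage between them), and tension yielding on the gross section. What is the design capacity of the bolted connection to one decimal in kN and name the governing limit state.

308.3 kN (block shear governs)

Bolt shear: A_b = π(20)²/4 = 314.16 mm². φR_n = 0.75 × 469 × 314.16 × 4 × 1 = 442.0 kN.
Bearing (8 mm plate, F_u = 450 MPa): end bolts L_c = 29 − 22/2 = 18, R_n = min(1.2×18×8×450, 2.4×20×8×450) = 77.76 kN/bolt; interior L_c = 63 − 22 = 41, R_n = 172.8 kN/bolt. φR_n = 0.75 × (2×77.76 + 2×172.8) = 375.8 kN.
Block shear: shear path 2×[29+1×63] = 2×92 mm, A_gv = 1472, A_nv = 2×(92 − 1.5×24)×8 = 896 mm²; tension across gage: (71 − 1×24)×8 = 376 mm². R_n = min(0.6×450×896, 0.6×350×1472) + 1.0×450×376 = min(241.92, 309.12) + 169.2 = 411.12 kN. φR_n = 0.75 × 411.12 = 308.3 kN.
Tension yield (gross): A_g = 216×8 = 1728 mm². φR_n = 0.90 × 350 × 1728 = 544.3 kN.
Governing: min(442.0, 375.8, 308.3, 544.3) = 308.3 kN → block shear.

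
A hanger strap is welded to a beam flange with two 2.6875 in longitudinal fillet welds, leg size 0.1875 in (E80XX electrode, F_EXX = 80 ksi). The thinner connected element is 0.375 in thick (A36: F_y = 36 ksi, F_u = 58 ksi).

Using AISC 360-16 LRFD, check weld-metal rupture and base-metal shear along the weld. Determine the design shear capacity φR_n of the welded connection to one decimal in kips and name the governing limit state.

Weld metal: throat = 0.707×0.1875 = 0.13256 in, L = 2×2.6875 = 5.375 in. φR_n = 0.75 × 0.6 × 80 × 0.13256 × 5.375 = 25.7 kips.
Base metal shear (0.375 in plate): yield φR_n = 1.0×0.6×36×0.375×5.375 = 43.5 kips; rupture φR_n = 0.75×0.6×58×0.375×5.375 = 52.6 kips; take 43.5 kips (yield).
Governing: min(25.7, 43.5) = 25.7 kips → weld metal.

25.7 kips (weld metal governs)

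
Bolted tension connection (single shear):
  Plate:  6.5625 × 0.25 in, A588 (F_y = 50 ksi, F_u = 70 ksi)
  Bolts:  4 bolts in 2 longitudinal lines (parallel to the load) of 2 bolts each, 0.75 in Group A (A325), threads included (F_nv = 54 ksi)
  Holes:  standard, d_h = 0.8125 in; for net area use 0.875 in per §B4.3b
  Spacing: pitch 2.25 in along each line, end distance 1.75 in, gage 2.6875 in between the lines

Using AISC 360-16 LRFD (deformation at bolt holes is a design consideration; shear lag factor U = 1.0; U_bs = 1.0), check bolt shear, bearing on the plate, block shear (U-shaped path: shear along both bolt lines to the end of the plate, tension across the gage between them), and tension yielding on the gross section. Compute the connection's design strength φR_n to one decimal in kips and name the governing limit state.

Bolt shear: A_b = π(0.75)²/4 = 0.44179 in². φR_n = 0.75 × 54 × 0.44179 × 4 × 1 = 71.6 kips.
Bearing (0.25 in plate, F_u = 70 ksi): end bolts L_c = 1.75 − 0.8125/2 = 1.34375, R_n = min(1.2×1.34375×0.25×70, 2.4×0.75×0.25×70) = 28.219 kips/bolt; interior L_c = 2.25 − 0.8125 = 1.4375, R_n = 30.188 kips/bolt. φR_n = 0.75 × (2×28.219 + 2×30.188) = 87.6 kips.
Block shear: shear path 2×[1.75+1×2.25] = 2×4 in, A_gv = 2, A_nv = 2×(4 − 1.5×0.875)×0.25 = 1.3438 in²; tension across gage: (2.6875 − 1×0.875)×0.25 = 0.45313 in². R_n = min(0.6×70×1.3438, 0.6×50×2) + 1.0×70×0.45313 = min(56.44, 60) + 31.719 = 88.159 kips. φR_n = 0.75 × 88.159 = 66.1 kips.
Tension yield (gross): A_g = 6.5625×0.25 = 1.6406 in². φR_n = 0.90 × 50 × 1.6406 = 73.8 kips.
Governing: min(71.6, 87.6, 66.1, 73.8) = 66.1 kips → block shear.

66.1 kips (block shear governs)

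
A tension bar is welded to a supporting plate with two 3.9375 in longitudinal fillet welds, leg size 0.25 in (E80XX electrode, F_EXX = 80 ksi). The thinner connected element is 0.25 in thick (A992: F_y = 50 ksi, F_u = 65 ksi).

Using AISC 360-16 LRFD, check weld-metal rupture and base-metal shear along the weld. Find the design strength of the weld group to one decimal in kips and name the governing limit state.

Weld metal: throat = 0.707×0.25 = 0.17675 in, L = 2×3.9375 = 7.875 in. φR_n = 0.75 × 0.6 × 80 × 0.17675 × 7.875 = 50.1 kips.
Base metal shear (0.25 in plate): yield φR_n = 1.0×0.6×50×0.25×7.875 = 59.1 kips; rupture φR_n = 0.75×0.6×65×0.25×7.875 = 57.6 kips; take 57.6 kips (rupture).
Governing: min(50.1, 57.6) = 50.1 kips → weld metal.

50.1 kips (weld metal governs)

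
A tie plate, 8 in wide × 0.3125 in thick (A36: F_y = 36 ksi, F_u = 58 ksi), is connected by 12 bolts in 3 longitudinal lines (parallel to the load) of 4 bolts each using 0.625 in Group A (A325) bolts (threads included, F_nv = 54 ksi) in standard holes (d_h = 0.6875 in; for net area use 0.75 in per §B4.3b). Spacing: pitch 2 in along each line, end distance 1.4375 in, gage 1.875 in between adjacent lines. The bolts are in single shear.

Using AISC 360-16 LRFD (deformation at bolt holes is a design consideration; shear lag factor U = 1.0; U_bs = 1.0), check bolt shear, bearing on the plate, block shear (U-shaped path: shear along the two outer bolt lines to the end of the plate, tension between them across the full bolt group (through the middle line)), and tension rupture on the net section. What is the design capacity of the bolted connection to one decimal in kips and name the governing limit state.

Bolt shear: A_b = π(0.625)²/4 = 0.3068 in². φR_n = 0.75 × 54 × 0.3068 × 12 × 1 = 149.1 kips.
Bearing (0.3125 in plate, F_u = 58 ksi): end bolts L_c = 1.4375 − 0.6875/2 = 1.09375, R_n = min(1.2×1.09375×0.3125×58, 2.4×0.625×0.3125×58) = 23.789 kips/bolt; interior L_c = 2 − 0.6875 = 1.3125, R_n = 27.188 kips/bolt. φR_n = 0.75 × (3×23.789 + 9×27.188) = 237.0 kips.
Block shear: shear path 2×[1.4375+3×2] = 2×7.4375 in, A_gv = 4.6484, A_nv = 2×(7.4375 − 3.5×0.75)×0.3125 = 3.0078 in²; tension across gage: (3.75 − 2×0.75)×0.3125 = 0.70313 in². R_n = min(0.6×58×3.0078, 0.6×36×4.6484) + 1.0×58×0.70313 = min(104.67, 100.41) + 40.782 = 141.19 kips. φR_n = 0.75 × 141.19 = 105.9 kips.
Tension rupture (net): A_n = (8 − 3×0.75)×0.3125 = 1.7969 in² (U = 1.0, A_e = A_n). φR_n = 0.75 × 58 × 1.7969 = 78.2 kips.
Governing: min(149.1, 237.0, 105.9, 78.2) = 78.2 kips → net-section rupture.

78.2 kips (net-section rupture governs)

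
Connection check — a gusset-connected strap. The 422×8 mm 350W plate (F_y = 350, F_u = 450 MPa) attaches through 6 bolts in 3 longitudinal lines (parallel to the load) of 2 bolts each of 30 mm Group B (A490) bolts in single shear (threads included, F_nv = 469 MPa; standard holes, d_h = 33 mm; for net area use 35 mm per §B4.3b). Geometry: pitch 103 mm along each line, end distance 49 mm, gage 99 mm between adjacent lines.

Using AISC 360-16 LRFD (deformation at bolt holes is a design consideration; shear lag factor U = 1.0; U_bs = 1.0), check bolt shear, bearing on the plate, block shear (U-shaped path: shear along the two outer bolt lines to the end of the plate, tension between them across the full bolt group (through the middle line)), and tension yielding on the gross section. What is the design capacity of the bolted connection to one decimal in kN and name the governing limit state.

668.0 kN (block shear governs)

Bolt shear: A_b = π(30)²/4 = 706.86 mm². φR_n = 0.75 × 469 × 706.86 × 6 × 1 = 1491.8 kN.
Bearing (8 mm plate, F_u = 450 MPa): end bolts L_c = 49 − 33/2 = 32.5, R_n = min(1.2×32.5×8×450, 2.4×30×8×450) = 140.4 kN/bolt; interior L_c = 103 − 33 = 70, R_n = 259.2 kN/bolt. φR_n = 0.75 × (3×140.4 + 3×259.2) = 899.1 kN.
Block shear: shear path 2×[49+1×103] = 2×152 mm, A_gv = 2432, A_nv = 2×(152 − 1.5×35)×8 = 1592 mm²; tension across gage: (198 − 2×35)×8 = 1024 mm². R_n = min(0.6×450×1592, 0.6×350×2432) + 1.0×450×1024 = min(429.84, 510.72) + 460.8 = 890.64 kN. φR_n = 0.75 × 890.64 = 668.0 kN.
Tension yield (gross): A_g = 422×8 = 3376 mm². φR_n = 0.90 × 350 × 3376 = 1063.4 kN.
Governing: min(1491.8, 899.1, 668.0, 1063.4) = 668.0 kN → block shear.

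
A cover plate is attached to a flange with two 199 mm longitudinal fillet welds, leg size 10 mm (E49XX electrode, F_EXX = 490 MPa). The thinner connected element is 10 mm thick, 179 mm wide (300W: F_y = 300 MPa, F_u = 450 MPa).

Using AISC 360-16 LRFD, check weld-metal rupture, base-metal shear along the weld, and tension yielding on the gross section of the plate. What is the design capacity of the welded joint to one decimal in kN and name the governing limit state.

483.3 kN (gross-section yield governs)

Weld metal: throat = 0.707×10 = 7.07 mm, L = 2×199 = 398 mm. φR_n = 0.75 × 0.6 × 490 × 7.07 × 398 = 620.5 kN.
Base metal shear (10 mm plate): yield φR_n = 1.0×0.6×300×10×398 = 716.4 kN; rupture φR_n = 0.75×0.6×450×10×398 = 806.0 kN; take 716.4 kN (yield).
Tension yield (gross): A_g = 179×10 = 1790 mm². φR_n = 0.90 × 300 × 1790 = 483.3 kN.
Governing: min(620.5, 716.4, 483.3) = 483.3 kN → gross-section yield.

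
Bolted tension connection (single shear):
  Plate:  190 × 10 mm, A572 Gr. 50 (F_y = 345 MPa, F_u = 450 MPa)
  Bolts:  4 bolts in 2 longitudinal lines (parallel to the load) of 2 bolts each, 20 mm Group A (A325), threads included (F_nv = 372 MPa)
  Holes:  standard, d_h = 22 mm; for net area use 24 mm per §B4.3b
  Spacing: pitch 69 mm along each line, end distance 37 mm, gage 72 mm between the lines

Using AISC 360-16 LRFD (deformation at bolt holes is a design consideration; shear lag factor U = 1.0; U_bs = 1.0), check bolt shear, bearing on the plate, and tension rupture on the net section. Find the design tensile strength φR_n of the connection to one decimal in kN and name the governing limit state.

Bolt shear: A_b = π(20)²/4 = 314.16 mm². φR_n = 0.75 × 372 × 314.16 × 4 × 1 = 350.6 kN.
Bearing (10 mm plate, F_u = 450 MPa): end bolts L_c = 37 − 22/2 = 26, R_n = min(1.2×26×10×450, 2.4×20×10×450) = 140.4 kN/bolt; interior L_c = 69 − 22 = 47, R_n = 216 kN/bolt. φR_n = 0.75 × (2×140.4 + 2×216) = 534.6 kN.
Tension rupture (net): A_n = (190 − 2×24)×10 = 1420 mm² (U = 1.0, A_e = A_n). φR_n = 0.75 × 450 × 1420 = 479.3 kN.
Governing: min(350.6, 534.6, 479.3) = 350.6 kN → bolt shear.

350.6 kN (bolt shear governs)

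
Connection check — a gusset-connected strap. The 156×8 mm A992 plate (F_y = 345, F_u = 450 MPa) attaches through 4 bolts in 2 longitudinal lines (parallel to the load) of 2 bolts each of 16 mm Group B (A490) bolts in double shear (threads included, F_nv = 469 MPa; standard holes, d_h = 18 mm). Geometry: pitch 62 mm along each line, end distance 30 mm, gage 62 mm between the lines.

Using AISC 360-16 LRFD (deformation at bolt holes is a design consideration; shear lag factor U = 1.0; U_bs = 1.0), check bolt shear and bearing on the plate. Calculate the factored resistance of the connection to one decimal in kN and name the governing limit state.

343.4 kN (bearing governs)

Bolt shear: A_b = π(16)²/4 = 201.06 mm². φR_n = 0.75 × 469 × 201.06 × 4 × 2 = 565.8 kN.
Bearing (8 mm plate, F_u = 450 MPa): end bolts L_c = 30 − 18/2 = 21, R_n = min(1.2×21×8×450, 2.4×16×8×450) = 90.72 kN/bolt; interior L_c = 62 − 18 = 44, R_n = 138.24 kN/bolt. φR_n = 0.75 × (2×90.72 + 2×138.24) = 343.4 kN.
Governing: min(565.8, 343.4) = 343.4 kN → bearing.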